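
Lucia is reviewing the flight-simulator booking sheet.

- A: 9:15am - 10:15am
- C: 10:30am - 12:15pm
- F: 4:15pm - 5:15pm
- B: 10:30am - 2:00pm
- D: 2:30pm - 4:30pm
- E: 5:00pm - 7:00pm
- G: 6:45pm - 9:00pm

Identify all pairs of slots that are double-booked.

B & C, D & F, E & F, E & G

Sorted by start: A, B, C, D, F, E, G.
B starts after A ends — done with A.
C starts before B ends → B and C overlap.
D starts after B ends — done with B.
D starts after C ends — done with C.
F starts before D ends → D and F overlap.
E starts after D ends — done with D.
E starts before F ends → F and E overlap.
G starts after F ends.
G starts before E ends → E and G overlap.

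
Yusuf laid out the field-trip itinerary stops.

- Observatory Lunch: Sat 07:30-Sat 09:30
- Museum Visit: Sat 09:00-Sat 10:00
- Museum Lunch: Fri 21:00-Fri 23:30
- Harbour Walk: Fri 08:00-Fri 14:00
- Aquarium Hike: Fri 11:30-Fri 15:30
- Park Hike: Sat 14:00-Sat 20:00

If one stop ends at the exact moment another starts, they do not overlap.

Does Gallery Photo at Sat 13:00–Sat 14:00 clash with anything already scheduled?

Harbour Walk: ends Fri 14:00 at or before Gallery Photo starts Sat 13:00 → clear.
Aquarium Hike: ends Fri 15:30 at or before Gallery Photo starts Sat 13:00 → clear.
Museum Lunch: ends Fri 23:30 at or before Gallery Photo starts Sat 13:00 → clear.
Observatory Lunch: ends Sat 09:30 at or before Gallery Photo starts Sat 13:00 → clear.
Museum Visit: ends Sat 10:00 at or before Gallery Photo starts Sat 13:00 → clear.
Park Hike: starts Sat 14:00 at or after Gallery Photo ends Sat 14:00 → clear.

No — it doesn't clash with anything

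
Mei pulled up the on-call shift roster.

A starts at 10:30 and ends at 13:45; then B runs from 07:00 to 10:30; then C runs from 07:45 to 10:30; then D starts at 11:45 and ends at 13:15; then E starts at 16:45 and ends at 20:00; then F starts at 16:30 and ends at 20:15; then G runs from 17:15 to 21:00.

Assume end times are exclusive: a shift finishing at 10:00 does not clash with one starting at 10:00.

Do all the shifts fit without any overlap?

No

Sorted by start: B, C, A, D, F, E, G.
C starts before B ends → B and C overlap.
That's a conflict, so the schedule is not conflict-free.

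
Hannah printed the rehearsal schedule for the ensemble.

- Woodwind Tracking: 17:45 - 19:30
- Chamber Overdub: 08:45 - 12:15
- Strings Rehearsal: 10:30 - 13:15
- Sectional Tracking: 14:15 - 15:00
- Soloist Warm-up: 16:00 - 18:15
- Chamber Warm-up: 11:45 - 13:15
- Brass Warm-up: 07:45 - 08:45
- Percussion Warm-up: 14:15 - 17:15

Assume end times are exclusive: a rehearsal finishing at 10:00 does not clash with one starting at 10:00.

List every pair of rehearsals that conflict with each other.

Chamber Overdub & Chamber Warm-up, Chamber Overdub & Strings Rehearsal, Chamber Warm-up & Strings Rehearsal, Percussion Warm-up & Sectional Tracking, Percussion Warm-up & Soloist Warm-up, Soloist Warm-up & Woodwind Tracking

Check each pair: they overlap iff neither finishes before the other starts.
Sorted by start: Brass Warm-up, Chamber Overdub, Strings Rehearsal, Chamber Warm-up, Sectional Tracking, Percussion Warm-up, Soloist Warm-up, Woodwind Tracking.
Chamber Overdub starts exactly when Brass Warm-up ends (back-to-back, no overlap); Brass Warm-up is clear from here.
Strings Rehearsal starts before Chamber Overdub ends → Chamber Overdub and Strings Rehearsal overlap.
Chamber Warm-up starts before Chamber Overdub ends → Chamber Overdub and Chamber Warm-up overlap.
Sectional Tracking starts after Chamber Overdub ends; Chamber Overdub is clear from here.
Chamber Warm-up starts before Strings Rehearsal ends → Strings Rehearsal and Chamber Warm-up overlap.
Sectional Tracking starts after Strings Rehearsal ends; Strings Rehearsal is clear from here.
Sectional Tracking starts after Chamber Warm-up ends; Chamber Warm-up is clear from here.
Percussion Warm-up starts before Sectional Tracking ends → Sectional Tracking and Percussion Warm-up overlap.
Soloist Warm-up starts after Sectional Tracking ends; Sectional Tracking is clear from here.
Soloist Warm-up starts before Percussion Warm-up ends → Percussion Warm-up and Soloist Warm-up overlap.
Woodwind Tracking starts after Percussion Warm-up ends.
Woodwind Tracking starts before Soloist Warm-up ends → Soloist Warm-up and Woodwind Tracking overlap.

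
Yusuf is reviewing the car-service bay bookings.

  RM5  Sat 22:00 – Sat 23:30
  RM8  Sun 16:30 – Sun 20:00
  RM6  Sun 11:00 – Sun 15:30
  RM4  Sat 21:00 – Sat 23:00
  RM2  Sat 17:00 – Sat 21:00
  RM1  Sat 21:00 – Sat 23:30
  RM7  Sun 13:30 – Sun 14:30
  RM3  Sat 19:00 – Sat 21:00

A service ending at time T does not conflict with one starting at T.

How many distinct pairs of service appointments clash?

5

Sorted by start: RM2, RM3, RM1, RM4, RM5, RM6, RM7, RM8.
RM3 starts before RM2 ends → RM2 and RM3 overlap.
RM1 starts exactly when RM2 ends (back-to-back, no overlap) — done with RM2.
RM1 starts exactly when RM3 ends (back-to-back, no overlap) — done with RM3.
RM4 starts before RM1 ends → RM1 and RM4 overlap.
RM5 starts before RM1 ends → RM1 and RM5 overlap.
RM6 starts after RM1 ends — done with RM1.
RM5 starts before RM4 ends → RM4 and RM5 overlap.
RM6 starts after RM4 ends — done with RM4.
RM6 starts after RM5 ends — done with RM5.
RM7 starts before RM6 ends → RM6 and RM7 overlap.
RM8 starts after RM6 ends.
RM8 starts after RM7 ends.
Overlapping pairs: RM1 & RM4, RM1 & RM5, RM2 & RM3, RM4 & RM5, RM6 & RM7 — 5 in total.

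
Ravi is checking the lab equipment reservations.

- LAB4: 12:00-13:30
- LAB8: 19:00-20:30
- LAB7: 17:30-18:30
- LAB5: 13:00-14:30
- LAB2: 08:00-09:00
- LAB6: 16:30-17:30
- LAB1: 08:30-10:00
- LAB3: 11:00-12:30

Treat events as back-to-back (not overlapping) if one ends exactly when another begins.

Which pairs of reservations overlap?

Check each pair: they overlap iff neither finishes before the other starts.
Sorted by start: LAB2, LAB1, LAB3, LAB4, LAB5, LAB6, LAB7, LAB8.
LAB1 starts before LAB2 ends → LAB2 and LAB1 overlap.
LAB3 starts after LAB2 ends, so nothing later overlaps LAB2 either.
LAB3 starts after LAB1 ends, so nothing later overlaps LAB1 either.
LAB4 starts before LAB3 ends → LAB3 and LAB4 overlap.
LAB5 starts after LAB3 ends, so nothing later overlaps LAB3 either.
LAB5 starts before LAB4 ends → LAB4 and LAB5 overlap.
LAB6 starts after LAB4 ends, so nothing later overlaps LAB4 either.
LAB6 starts after LAB5 ends, so nothing later overlaps LAB5 either.
LAB7 starts exactly when LAB6 ends (back-to-back, no overlap), so nothing later overlaps LAB6 either.
LAB8 starts after LAB7 ends.

LAB1 & LAB2, LAB3 & LAB4, LAB4 & LAB5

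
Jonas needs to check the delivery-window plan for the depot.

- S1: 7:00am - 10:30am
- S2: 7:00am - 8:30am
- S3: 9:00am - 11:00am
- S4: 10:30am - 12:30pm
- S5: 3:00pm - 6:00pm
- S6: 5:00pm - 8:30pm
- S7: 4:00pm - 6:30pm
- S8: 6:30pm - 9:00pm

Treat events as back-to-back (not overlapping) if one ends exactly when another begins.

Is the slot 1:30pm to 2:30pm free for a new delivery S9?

Yes — the slot is free

S1: ends 10:30am at or before S9 starts 1:30pm → clear.
S2: ends 8:30am at or before S9 starts 1:30pm → clear.
S3: ends 11:00am at or before S9 starts 1:30pm → clear.
S4: ends 12:30pm at or before S9 starts 1:30pm → clear.
S5: starts 3:00pm at or after S9 ends 2:30pm → clear.
S7: starts 4:00pm at or after S9 ends 2:30pm → clear.
S6: starts 5:00pm at or after S9 ends 2:30pm → clear.
S8: starts 6:30pm at or after S9 ends 2:30pm → clear.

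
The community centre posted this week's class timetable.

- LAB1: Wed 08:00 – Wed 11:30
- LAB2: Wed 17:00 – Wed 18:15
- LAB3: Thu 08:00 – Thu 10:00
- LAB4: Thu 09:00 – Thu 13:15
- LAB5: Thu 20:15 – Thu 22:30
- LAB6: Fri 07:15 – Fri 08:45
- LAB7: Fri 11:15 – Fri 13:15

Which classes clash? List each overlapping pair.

Two intervals overlap when each starts before the other ends.
Sorted by start: LAB1, LAB2, LAB3, LAB4, LAB5, LAB6, LAB7.
LAB2 starts after LAB1 ends — done with LAB1.
LAB3 starts after LAB2 ends — done with LAB2.
LAB4 starts before LAB3 ends → LAB3 and LAB4 overlap.
LAB5 starts after LAB3 ends — done with LAB3.
LAB5 starts after LAB4 ends — done with LAB4.
LAB6 starts after LAB5 ends — done with LAB5.
LAB7 starts after LAB6 ends.

LAB3 & LAB4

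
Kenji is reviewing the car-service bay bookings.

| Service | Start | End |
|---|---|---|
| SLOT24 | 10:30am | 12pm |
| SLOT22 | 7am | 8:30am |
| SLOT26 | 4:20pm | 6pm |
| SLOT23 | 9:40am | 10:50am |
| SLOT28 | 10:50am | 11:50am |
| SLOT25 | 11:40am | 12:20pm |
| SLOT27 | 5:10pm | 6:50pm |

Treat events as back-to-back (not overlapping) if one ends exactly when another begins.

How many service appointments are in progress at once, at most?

3

Sort all start/end points and keep a running count:
7am start SLOT22 → 1
8:30am end SLOT22 → 0
9:40am start SLOT23 → 1
10:30am start SLOT24 → 2
10:50am end SLOT23 → 1
10:50am start SLOT28 → 2
11:40am start SLOT25 → 3
11:50am end SLOT28 → 2
12pm end SLOT24 → 1
12:20pm end SLOT25 → 0
4:20pm start SLOT26 → 1
5:10pm start SLOT27 → 2
6pm end SLOT26 → 1
6:50pm end SLOT27 → 0
Peak is 3, at 11:40am (SLOT24, SLOT25, SLOT28).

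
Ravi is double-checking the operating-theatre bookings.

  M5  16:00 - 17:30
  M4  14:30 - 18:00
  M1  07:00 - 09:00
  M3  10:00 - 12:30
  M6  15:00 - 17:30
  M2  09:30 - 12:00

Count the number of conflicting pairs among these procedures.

4

Sorted by start: M1, M2, M3, M4, M6, M5.
M2 starts after M1 ends, so M1 has no further overlaps.
M3 starts before M2 ends → M2 and M3 overlap.
M4 starts after M2 ends, so M2 has no further overlaps.
M4 starts after M3 ends, so M3 has no further overlaps.
M6 starts before M4 ends → M4 and M6 overlap.
M5 starts before M4 ends → M4 and M5 overlap.
M5 starts before M6 ends → M6 and M5 overlap.
Overlapping pairs: M2 & M3, M4 & M5, M4 & M6, M5 & M6 — 4 in total.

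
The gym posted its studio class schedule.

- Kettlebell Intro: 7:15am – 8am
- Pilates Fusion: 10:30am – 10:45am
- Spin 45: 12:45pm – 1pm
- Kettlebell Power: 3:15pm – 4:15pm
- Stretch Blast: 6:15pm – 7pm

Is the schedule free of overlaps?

Yes

Sorted by start: Kettlebell Intro, Pilates Fusion, Spin 45, Kettlebell Power, Stretch Blast.
Pilates Fusion starts after Kettlebell Intro ends, so nothing later overlaps Kettlebell Intro either.
Spin 45 starts after Pilates Fusion ends, so nothing later overlaps Pilates Fusion either.
Kettlebell Power starts after Spin 45 ends, so nothing later overlaps Spin 45 either.
Stretch Blast starts after Kettlebell Power ends.
Every pair is clear; the schedule has no overlaps.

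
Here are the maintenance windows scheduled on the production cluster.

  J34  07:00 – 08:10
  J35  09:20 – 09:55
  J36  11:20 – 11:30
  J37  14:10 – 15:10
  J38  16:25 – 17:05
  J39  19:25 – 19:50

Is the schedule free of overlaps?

Yes

Check each pair: they overlap iff neither finishes before the other starts.
Sorted by start: J34, J35, J36, J37, J38, J39.
J35 starts after J34 ends; J34 is clear from here.
J36 starts after J35 ends; J35 is clear from here.
J37 starts after J36 ends; J36 is clear from here.
J38 starts after J37 ends; J37 is clear from here.
J39 starts after J38 ends.
Every pair is clear; the schedule has no overlaps.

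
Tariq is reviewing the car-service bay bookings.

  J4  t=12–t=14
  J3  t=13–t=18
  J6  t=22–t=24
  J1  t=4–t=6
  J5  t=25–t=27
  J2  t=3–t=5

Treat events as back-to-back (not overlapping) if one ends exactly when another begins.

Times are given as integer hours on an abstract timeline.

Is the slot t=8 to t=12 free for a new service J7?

J2: ends t=5 at or before J7 starts t=8 → clear.
J1: ends t=6 at or before J7 starts t=8 → clear.
J4: starts t=12 at or after J7 ends t=12 → clear.
J3: starts t=13 at or after J7 ends t=12 → clear.
J6: starts t=22 at or after J7 ends t=12 → clear.
J5: starts t=25 at or after J7 ends t=12 → clear.

Yes — the slot is free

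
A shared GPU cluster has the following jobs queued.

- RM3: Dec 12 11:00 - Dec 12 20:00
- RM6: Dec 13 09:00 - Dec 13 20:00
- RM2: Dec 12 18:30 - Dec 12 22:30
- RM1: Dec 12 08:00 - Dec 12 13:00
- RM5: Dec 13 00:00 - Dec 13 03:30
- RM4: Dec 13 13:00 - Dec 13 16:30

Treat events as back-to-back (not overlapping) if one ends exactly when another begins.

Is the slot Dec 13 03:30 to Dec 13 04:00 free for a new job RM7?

Yes — the slot is free

RM1: ends Dec 12 13:00 at or before RM7 starts Dec 13 03:30 → clear.
RM3: ends Dec 12 20:00 at or before RM7 starts Dec 13 03:30 → clear.
RM2: ends Dec 12 22:30 at or before RM7 starts Dec 13 03:30 → clear.
RM5: ends Dec 13 03:30 at or before RM7 starts Dec 13 03:30 → clear.
RM6: starts Dec 13 09:00 at or after RM7 ends Dec 13 04:00 → clear.
RM4: starts Dec 13 13:00 at or after RM7 ends Dec 13 04:00 → clear.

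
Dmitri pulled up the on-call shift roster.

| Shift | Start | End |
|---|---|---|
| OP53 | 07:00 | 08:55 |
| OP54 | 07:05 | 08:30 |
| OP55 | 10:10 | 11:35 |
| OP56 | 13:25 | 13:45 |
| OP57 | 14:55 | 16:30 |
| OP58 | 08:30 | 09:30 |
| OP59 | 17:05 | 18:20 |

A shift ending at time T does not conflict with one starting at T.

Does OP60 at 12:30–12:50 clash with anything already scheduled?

OP53: ends 08:55 at or before OP60 starts 12:30 → clear.
OP54: ends 08:30 at or before OP60 starts 12:30 → clear.
OP58: ends 09:30 at or before OP60 starts 12:30 → clear.
OP55: ends 11:35 at or before OP60 starts 12:30 → clear.
OP56: starts 13:25 at or after OP60 ends 12:50 → clear.
OP57: starts 14:55 at or after OP60 ends 12:50 → clear.
OP59: starts 17:05 at or after OP60 ends 12:50 → clear.

No — it doesn't clash with anything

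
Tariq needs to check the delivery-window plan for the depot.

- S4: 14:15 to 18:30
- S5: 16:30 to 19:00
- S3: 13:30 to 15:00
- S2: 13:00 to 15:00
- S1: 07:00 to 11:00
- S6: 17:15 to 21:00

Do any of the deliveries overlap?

Two intervals overlap when each starts before the other ends.
Sorted by start: S1, S2, S3, S4, S5, S6.
S2 starts after S1 ends — done with S1.
S3 starts before S2 ends → S2 and S3 overlap.
That's a conflict, so the schedule is not conflict-free.

Yes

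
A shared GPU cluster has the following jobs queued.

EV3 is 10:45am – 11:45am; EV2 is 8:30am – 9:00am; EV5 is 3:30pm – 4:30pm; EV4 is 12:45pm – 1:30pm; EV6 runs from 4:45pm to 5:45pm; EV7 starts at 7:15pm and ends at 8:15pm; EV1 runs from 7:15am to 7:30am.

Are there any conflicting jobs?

Two intervals overlap when each starts before the other ends.
Sorted by start: EV1, EV2, EV3, EV4, EV5, EV6, EV7.
EV2 starts after EV1 ends; EV1 is clear from here.
EV3 starts after EV2 ends; EV2 is clear from here.
EV4 starts after EV3 ends; EV3 is clear from here.
EV5 starts after EV4 ends; EV4 is clear from here.
EV6 starts after EV5 ends; EV5 is clear from here.
EV7 starts after EV6 ends.
Every pair is clear; the schedule has no overlaps.

No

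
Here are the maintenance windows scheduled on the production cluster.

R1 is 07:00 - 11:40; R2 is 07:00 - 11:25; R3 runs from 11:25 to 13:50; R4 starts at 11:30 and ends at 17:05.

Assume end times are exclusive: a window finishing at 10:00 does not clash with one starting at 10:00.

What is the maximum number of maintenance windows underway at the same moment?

Walk through starts and ends in time order (an end at T is processed before a start at T):
07:00 start R1 → 1
07:00 start R2 → 2
11:25 end R2 → 1
11:25 start R3 → 2
11:30 start R4 → 3
11:40 end R1 → 2
13:50 end R3 → 1
17:05 end R4 → 0
Peak is 3, at 11:30 (R1, R3, R4).

3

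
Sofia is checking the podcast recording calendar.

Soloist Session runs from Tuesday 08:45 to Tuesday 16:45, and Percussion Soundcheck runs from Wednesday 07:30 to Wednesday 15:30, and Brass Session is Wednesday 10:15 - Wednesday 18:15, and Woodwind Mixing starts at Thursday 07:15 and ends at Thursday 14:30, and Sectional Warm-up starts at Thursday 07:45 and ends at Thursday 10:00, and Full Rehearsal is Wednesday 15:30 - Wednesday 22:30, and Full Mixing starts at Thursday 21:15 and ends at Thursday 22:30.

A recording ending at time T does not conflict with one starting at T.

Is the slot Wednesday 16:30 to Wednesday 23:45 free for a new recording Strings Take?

Soloist Session: ends Tuesday 16:45 at or before Strings Take starts Wednesday 16:30 → clear.
Percussion Soundcheck: ends Wednesday 15:30 at or before Strings Take starts Wednesday 16:30 → clear.
Brass Session: starts Wednesday 10:15 before Strings Take ends Wednesday 23:45, and ends Wednesday 18:15 after Strings Take starts Wednesday 16:30 → overlap.
Full Rehearsal: starts Wednesday 15:30 before Strings Take ends Wednesday 23:45, and ends Wednesday 22:30 after Strings Take starts Wednesday 16:30 → overlap.
Woodwind Mixing: starts Thursday 07:15 at or after Strings Take ends Wednesday 23:45 → clear.
Sectional Warm-up: starts Thursday 07:45 at or after Strings Take ends Wednesday 23:45 → clear.
Full Mixing: starts Thursday 21:15 at or after Strings Take ends Wednesday 23:45 → clear.
Strings Take overlaps Brass Session, Full Rehearsal.

No — it overlaps Brass Session, Full Rehearsal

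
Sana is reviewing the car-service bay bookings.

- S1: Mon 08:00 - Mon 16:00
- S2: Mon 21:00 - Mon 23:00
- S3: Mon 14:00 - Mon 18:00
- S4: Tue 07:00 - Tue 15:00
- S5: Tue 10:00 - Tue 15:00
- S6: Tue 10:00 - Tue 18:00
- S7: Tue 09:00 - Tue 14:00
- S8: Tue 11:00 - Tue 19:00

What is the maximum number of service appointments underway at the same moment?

5

Walk through starts and ends in time order (an end at T is processed before a start at T):
Mon 08:00 start S1 → 1
Mon 14:00 start S3 → 2
Mon 16:00 end S1 → 1
Mon 18:00 end S3 → 0
Mon 21:00 start S2 → 1
Mon 23:00 end S2 → 0
Tue 07:00 start S4 → 1
Tue 09:00 start S7 → 2
Tue 10:00 start S5 → 3
Tue 10:00 start S6 → 4
Tue 11:00 start S8 → 5
Tue 14:00 end S7 → 4
Tue 15:00 end S4 → 3
Tue 15:00 end S5 → 2
Tue 18:00 end S6 → 1
Tue 19:00 end S8 → 0
Peak is 5, at Tue 11:00 (S4, S5, S6, S7, S8).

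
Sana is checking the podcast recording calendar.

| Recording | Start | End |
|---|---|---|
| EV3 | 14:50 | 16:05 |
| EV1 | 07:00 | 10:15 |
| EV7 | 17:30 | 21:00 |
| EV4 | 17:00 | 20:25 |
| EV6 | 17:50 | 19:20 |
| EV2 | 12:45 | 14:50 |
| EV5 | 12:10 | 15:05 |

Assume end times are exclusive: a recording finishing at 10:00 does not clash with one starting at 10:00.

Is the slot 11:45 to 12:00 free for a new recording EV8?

Yes — the slot is free

EV1: ends 10:15 at or before EV8 starts 11:45 → clear.
EV5: starts 12:10 at or after EV8 ends 12:00 → clear.
EV2: starts 12:45 at or after EV8 ends 12:00 → clear.
EV3: starts 14:50 at or after EV8 ends 12:00 → clear.
EV4: starts 17:00 at or after EV8 ends 12:00 → clear.
EV7: starts 17:30 at or after EV8 ends 12:00 → clear.
EV6: starts 17:50 at or after EV8 ends 12:00 → clear.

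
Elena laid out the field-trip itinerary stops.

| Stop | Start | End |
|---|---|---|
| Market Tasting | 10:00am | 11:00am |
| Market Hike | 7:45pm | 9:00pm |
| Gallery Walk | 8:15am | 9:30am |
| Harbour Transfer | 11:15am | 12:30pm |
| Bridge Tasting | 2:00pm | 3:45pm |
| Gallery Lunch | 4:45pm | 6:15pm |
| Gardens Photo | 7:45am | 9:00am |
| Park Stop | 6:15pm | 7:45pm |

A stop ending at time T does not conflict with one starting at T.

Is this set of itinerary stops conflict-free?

No

Sorted by start: Gardens Photo, Gallery Walk, Market Tasting, Harbour Transfer, Bridge Tasting, Gallery Lunch, Park Stop, Market Hike.
Gallery Walk starts before Gardens Photo ends → Gardens Photo and Gallery Walk overlap.
That's a conflict, so the schedule is not conflict-free.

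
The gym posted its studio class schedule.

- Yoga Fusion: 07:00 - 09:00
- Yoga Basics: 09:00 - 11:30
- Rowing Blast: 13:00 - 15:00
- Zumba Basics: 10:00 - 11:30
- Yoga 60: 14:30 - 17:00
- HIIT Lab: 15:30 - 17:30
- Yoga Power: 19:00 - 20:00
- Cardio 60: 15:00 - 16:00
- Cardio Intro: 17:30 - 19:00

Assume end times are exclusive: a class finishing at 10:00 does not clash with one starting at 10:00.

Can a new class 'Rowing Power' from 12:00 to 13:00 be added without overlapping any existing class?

Yes — the slot is free

Yoga Fusion: ends 09:00 at or before Rowing Power starts 12:00 → clear.
Yoga Basics: ends 11:30 at or before Rowing Power starts 12:00 → clear.
Zumba Basics: ends 11:30 at or before Rowing Power starts 12:00 → clear.
Rowing Blast: starts 13:00 at or after Rowing Power ends 13:00 → clear.
Yoga 60: starts 14:30 at or after Rowing Power ends 13:00 → clear.
Cardio 60: starts 15:00 at or after Rowing Power ends 13:00 → clear.
HIIT Lab: starts 15:30 at or after Rowing Power ends 13:00 → clear.
Cardio Intro: starts 17:30 at or after Rowing Power ends 13:00 → clear.
Yoga Power: starts 19:00 at or after Rowing Power ends 13:00 → clear.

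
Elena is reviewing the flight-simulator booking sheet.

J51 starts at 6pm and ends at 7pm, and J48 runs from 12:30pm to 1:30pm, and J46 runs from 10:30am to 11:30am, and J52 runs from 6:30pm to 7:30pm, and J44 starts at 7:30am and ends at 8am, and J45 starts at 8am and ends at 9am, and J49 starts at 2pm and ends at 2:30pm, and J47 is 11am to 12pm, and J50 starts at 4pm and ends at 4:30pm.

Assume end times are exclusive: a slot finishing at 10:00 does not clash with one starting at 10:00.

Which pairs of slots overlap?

J46 & J47, J51 & J52

Sorted by start: J44, J45, J46, J47, J48, J49, J50, J51, J52.
J45 starts exactly when J44 ends (back-to-back, no overlap); J44 is clear from here.
J46 starts after J45 ends; J45 is clear from here.
J47 starts before J46 ends → J46 and J47 overlap.
J48 starts after J46 ends; J46 is clear from here.
J48 starts after J47 ends; J47 is clear from here.
J49 starts after J48 ends; J48 is clear from here.
J50 starts after J49 ends; J49 is clear from here.
J51 starts after J50 ends; J50 is clear from here.
J52 starts before J51 ends → J51 and J52 overlap.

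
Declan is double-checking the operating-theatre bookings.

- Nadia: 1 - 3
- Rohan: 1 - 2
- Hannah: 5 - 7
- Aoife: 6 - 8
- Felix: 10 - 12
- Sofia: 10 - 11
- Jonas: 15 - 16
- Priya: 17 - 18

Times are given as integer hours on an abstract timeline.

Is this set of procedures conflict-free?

No

Check each pair: they overlap iff neither finishes before the other starts.
Sorted by start: Nadia, Rohan, Hannah, Aoife, Felix, Sofia, Jonas, Priya.
Rohan starts before Nadia ends → Nadia and Rohan overlap.
That's a conflict, so the schedule is not conflict-free.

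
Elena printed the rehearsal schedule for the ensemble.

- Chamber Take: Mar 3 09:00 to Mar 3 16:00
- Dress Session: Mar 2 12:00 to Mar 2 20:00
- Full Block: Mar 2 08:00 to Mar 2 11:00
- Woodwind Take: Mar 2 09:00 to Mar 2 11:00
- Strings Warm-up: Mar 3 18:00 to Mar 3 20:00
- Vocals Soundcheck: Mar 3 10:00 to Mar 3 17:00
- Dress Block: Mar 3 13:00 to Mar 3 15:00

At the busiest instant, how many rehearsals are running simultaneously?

3

Walk through starts and ends in time order (an end at T is processed before a start at T):
Mar 2 08:00 start Full Block → 1
Mar 2 09:00 start Woodwind Take → 2
Mar 2 11:00 end Full Block → 1
Mar 2 11:00 end Woodwind Take → 0
Mar 2 12:00 start Dress Session → 1
Mar 2 20:00 end Dress Session → 0
Mar 3 09:00 start Chamber Take → 1
Mar 3 10:00 start Vocals Soundcheck → 2
Mar 3 13:00 start Dress Block → 3
Mar 3 15:00 end Dress Block → 2
Mar 3 16:00 end Chamber Take → 1
Mar 3 17:00 end Vocals Soundcheck → 0
Mar 3 18:00 start Strings Warm-up → 1
Mar 3 20:00 end Strings Warm-up → 0
Peak is 3, at Mar 3 13:00 (Chamber Take, Dress Block, Vocals Soundcheck).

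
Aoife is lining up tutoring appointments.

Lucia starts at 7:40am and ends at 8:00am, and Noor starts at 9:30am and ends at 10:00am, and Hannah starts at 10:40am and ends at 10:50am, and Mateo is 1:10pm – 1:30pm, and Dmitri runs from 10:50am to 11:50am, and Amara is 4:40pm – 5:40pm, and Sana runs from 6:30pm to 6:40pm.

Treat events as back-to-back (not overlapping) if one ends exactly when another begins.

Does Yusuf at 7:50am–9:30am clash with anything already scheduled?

Yes — it overlaps Lucia

Lucia: starts 7:40am before Yusuf ends 9:30am, and ends 8:00am after Yusuf starts 7:50am → overlap.
Noor: starts 9:30am at or after Yusuf ends 9:30am → clear.
Hannah: starts 10:40am at or after Yusuf ends 9:30am → clear.
Dmitri: starts 10:50am at or after Yusuf ends 9:30am → clear.
Mateo: starts 1:10pm at or after Yusuf ends 9:30am → clear.
Amara: starts 4:40pm at or after Yusuf ends 9:30am → clear.
Sana: starts 6:30pm at or after Yusuf ends 9:30am → clear.
Yusuf overlaps Lucia.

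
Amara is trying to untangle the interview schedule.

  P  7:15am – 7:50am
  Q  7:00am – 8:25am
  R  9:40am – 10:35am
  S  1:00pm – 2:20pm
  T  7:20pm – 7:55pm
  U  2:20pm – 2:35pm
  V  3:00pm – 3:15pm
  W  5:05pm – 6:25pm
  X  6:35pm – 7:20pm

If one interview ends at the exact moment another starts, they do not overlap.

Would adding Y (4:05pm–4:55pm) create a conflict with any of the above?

Q: ends 8:25am at or before Y starts 4:05pm → clear.
P: ends 7:50am at or before Y starts 4:05pm → clear.
R: ends 10:35am at or before Y starts 4:05pm → clear.
S: ends 2:20pm at or before Y starts 4:05pm → clear.
U: ends 2:35pm at or before Y starts 4:05pm → clear.
V: ends 3:15pm at or before Y starts 4:05pm → clear.
W: starts 5:05pm at or after Y ends 4:55pm → clear.
X: starts 6:35pm at or after Y ends 4:55pm → clear.
T: starts 7:20pm at or after Y ends 4:55pm → clear.

No — it doesn't clash with anything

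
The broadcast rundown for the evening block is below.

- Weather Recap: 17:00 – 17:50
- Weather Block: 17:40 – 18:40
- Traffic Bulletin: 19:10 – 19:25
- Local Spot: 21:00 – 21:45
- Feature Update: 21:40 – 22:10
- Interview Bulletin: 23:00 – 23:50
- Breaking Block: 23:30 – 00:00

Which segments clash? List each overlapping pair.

Sorted by start: Weather Recap, Weather Block, Traffic Bulletin, Local Spot, Feature Update, Interview Bulletin, Breaking Block.
Weather Block starts before Weather Recap ends → Weather Recap and Weather Block overlap.
Traffic Bulletin starts after Weather Recap ends; Weather Recap is clear from here.
Traffic Bulletin starts after Weather Block ends; Weather Block is clear from here.
Local Spot starts after Traffic Bulletin ends; Traffic Bulletin is clear from here.
Feature Update starts before Local Spot ends → Local Spot and Feature Update overlap.
Interview Bulletin starts after Local Spot ends; Local Spot is clear from here.
Interview Bulletin starts after Feature Update ends; Feature Update is clear from here.
Breaking Block starts before Interview Bulletin ends → Interview Bulletin and Breaking Block overlap.

Breaking Block & Interview Bulletin, Feature Update & Local Spot, Weather Block & Weather Recap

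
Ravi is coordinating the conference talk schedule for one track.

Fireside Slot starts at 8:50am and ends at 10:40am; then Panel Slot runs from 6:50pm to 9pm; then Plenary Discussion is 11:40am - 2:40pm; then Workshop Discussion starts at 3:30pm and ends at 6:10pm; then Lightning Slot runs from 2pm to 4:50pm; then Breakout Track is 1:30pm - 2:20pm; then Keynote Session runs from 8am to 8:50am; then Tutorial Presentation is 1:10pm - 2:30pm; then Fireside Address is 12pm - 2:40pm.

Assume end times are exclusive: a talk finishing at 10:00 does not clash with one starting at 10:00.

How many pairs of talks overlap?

Sorted by start: Keynote Session, Fireside Slot, Plenary Discussion, Fireside Address, Tutorial Presentation, Breakout Track, Lightning Slot, Workshop Discussion, Panel Slot.
Fireside Slot starts exactly when Keynote Session ends (back-to-back, no overlap), so Keynote Session has no further overlaps.
Plenary Discussion starts after Fireside Slot ends, so Fireside Slot has no further overlaps.
Fireside Address starts before Plenary Discussion ends → Plenary Discussion and Fireside Address overlap.
Tutorial Presentation starts before Plenary Discussion ends → Plenary Discussion and Tutorial Presentation overlap.
Breakout Track starts before Plenary Discussion ends → Plenary Discussion and Breakout Track overlap.
Lightning Slot starts before Plenary Discussion ends → Plenary Discussion and Lightning Slot overlap.
Workshop Discussion starts after Plenary Discussion ends, so Plenary Discussion has no further overlaps.
Tutorial Presentation starts before Fireside Address ends → Fireside Address and Tutorial Presentation overlap.
Breakout Track starts before Fireside Address ends → Fireside Address and Breakout Track overlap.
Lightning Slot starts before Fireside Address ends → Fireside Address and Lightning Slot overlap.
Workshop Discussion starts after Fireside Address ends, so Fireside Address has no further overlaps.
Breakout Track starts before Tutorial Presentation ends → Tutorial Presentation and Breakout Track overlap.
Lightning Slot starts before Tutorial Presentation ends → Tutorial Presentation and Lightning Slot overlap.
Workshop Discussion starts after Tutorial Presentation ends, so Tutorial Presentation has no further overlaps.
Lightning Slot starts before Breakout Track ends → Breakout Track and Lightning Slot overlap.
Workshop Discussion starts after Breakout Track ends, so Breakout Track has no further overlaps.
Workshop Discussion starts before Lightning Slot ends → Lightning Slot and Workshop Discussion overlap.
Panel Slot starts after Lightning Slot ends.
Panel Slot starts after Workshop Discussion ends.
Overlapping pairs: Breakout Track & Fireside Address, Breakout Track & Lightning Slot, Breakout Track & Plenary Discussion, Breakout Track & Tutorial Presentation, Fireside Address & Lightning Slot, Fireside Address & Plenary Discussion, Fireside Address & Tutorial Presentation, Lightning Slot & Plenary Discussion, Lightning Slot & Tutorial Presentation, Lightning Slot & Workshop Discussion, Plenary Discussion & Tutorial Presentation — 11 in total.

11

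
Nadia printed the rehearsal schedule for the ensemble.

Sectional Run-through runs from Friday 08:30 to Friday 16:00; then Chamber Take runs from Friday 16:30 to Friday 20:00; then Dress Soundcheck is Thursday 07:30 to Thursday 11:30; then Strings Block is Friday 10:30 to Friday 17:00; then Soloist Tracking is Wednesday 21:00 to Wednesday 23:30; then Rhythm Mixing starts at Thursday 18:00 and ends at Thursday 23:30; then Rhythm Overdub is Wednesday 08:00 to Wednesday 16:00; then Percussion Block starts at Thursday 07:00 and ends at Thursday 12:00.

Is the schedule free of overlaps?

Check each pair: they overlap iff neither finishes before the other starts.
Sorted by start: Rhythm Overdub, Soloist Tracking, Percussion Block, Dress Soundcheck, Rhythm Mixing, Sectional Run-through, Strings Block, Chamber Take.
Soloist Tracking starts after Rhythm Overdub ends; Rhythm Overdub is clear from here.
Percussion Block starts after Soloist Tracking ends; Soloist Tracking is clear from here.
Dress Soundcheck starts before Percussion Block ends → Percussion Block and Dress Soundcheck overlap.
That's a conflict, so the schedule is not conflict-free.

No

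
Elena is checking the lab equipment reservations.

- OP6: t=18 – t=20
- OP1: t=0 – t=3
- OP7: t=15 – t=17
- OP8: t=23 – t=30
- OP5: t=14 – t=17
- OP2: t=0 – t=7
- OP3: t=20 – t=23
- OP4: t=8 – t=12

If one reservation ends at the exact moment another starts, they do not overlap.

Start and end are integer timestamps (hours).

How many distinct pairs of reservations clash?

2

Two intervals overlap when each starts before the other ends.
Sorted by start: OP1, OP2, OP4, OP5, OP7, OP6, OP3, OP8.
OP2 starts before OP1 ends → OP1 and OP2 overlap.
OP4 starts after OP1 ends — done with OP1.
OP4 starts after OP2 ends — done with OP2.
OP5 starts after OP4 ends — done with OP4.
OP7 starts before OP5 ends → OP5 and OP7 overlap.
OP6 starts after OP5 ends — done with OP5.
OP6 starts after OP7 ends — done with OP7.
OP3 starts exactly when OP6 ends (back-to-back, no overlap) — done with OP6.
OP8 starts exactly when OP3 ends (back-to-back, no overlap).
Overlapping pairs: OP1 & OP2, OP5 & OP7 — 2 in total.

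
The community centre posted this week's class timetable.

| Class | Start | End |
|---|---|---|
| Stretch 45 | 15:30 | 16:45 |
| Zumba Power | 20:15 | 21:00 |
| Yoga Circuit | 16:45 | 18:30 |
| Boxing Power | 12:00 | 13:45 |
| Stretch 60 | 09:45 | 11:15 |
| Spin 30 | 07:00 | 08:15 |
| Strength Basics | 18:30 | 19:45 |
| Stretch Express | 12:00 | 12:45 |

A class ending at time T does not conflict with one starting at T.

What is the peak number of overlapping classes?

Sort all start/end points and keep a running count:
07:00 start Spin 30 → 1
08:15 end Spin 30 → 0
09:45 start Stretch 60 → 1
11:15 end Stretch 60 → 0
12:00 start Boxing Power → 1
12:00 start Stretch Express → 2
12:45 end Stretch Express → 1
13:45 end Boxing Power → 0
15:30 start Stretch 45 → 1
16:45 end Stretch 45 → 0
16:45 start Yoga Circuit → 1
18:30 end Yoga Circuit → 0
18:30 start Strength Basics → 1
19:45 end Strength Basics → 0
20:15 start Zumba Power → 1
21:00 end Zumba Power → 0
Peak is 2, at 12:00 (Boxing Power, Stretch Express).

2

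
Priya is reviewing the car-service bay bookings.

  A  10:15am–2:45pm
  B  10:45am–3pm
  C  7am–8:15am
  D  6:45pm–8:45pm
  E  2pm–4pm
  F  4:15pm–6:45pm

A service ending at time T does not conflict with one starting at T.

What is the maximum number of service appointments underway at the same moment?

3

Sweep the timeline, counting +1 at each start and −1 at each end (ends before starts at a tie):
7am start C → 1
8:15am end C → 0
10:15am start A → 1
10:45am start B → 2
2pm start E → 3
2:45pm end A → 2
3pm end B → 1
4pm end E → 0
4:15pm start F → 1
6:45pm end F → 0
6:45pm start D → 1
8:45pm end D → 0
Peak is 3, at 2pm (A, B, E).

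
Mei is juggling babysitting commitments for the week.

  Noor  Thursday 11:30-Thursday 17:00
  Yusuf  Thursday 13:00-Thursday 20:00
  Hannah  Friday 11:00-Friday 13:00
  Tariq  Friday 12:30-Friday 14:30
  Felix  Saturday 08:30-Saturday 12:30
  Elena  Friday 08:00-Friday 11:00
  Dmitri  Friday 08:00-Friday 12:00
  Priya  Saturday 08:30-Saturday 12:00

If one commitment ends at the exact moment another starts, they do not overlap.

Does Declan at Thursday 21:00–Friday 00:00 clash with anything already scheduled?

No — it doesn't clash with anything

Noor: ends Thursday 17:00 at or before Declan starts Thursday 21:00 → clear.
Yusuf: ends Thursday 20:00 at or before Declan starts Thursday 21:00 → clear.
Dmitri: starts Friday 08:00 at or after Declan ends Friday 00:00 → clear.
Elena: starts Friday 08:00 at or after Declan ends Friday 00:00 → clear.
Hannah: starts Friday 11:00 at or after Declan ends Friday 00:00 → clear.
Tariq: starts Friday 12:30 at or after Declan ends Friday 00:00 → clear.
Felix: starts Saturday 08:30 at or after Declan ends Friday 00:00 → clear.
Priya: starts Saturday 08:30 at or after Declan ends Friday 00:00 → clear.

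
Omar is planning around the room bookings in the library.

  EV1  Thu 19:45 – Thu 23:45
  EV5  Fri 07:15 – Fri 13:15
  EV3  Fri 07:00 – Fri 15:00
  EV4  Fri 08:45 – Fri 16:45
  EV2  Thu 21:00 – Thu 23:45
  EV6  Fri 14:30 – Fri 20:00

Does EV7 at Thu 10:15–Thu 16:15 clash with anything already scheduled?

No — it doesn't clash with anything

EV1: starts Thu 19:45 at or after EV7 ends Thu 16:15 → clear.
EV2: starts Thu 21:00 at or after EV7 ends Thu 16:15 → clear.
EV3: starts Fri 07:00 at or after EV7 ends Thu 16:15 → clear.
EV5: starts Fri 07:15 at or after EV7 ends Thu 16:15 → clear.
EV4: starts Fri 08:45 at or after EV7 ends Thu 16:15 → clear.
EV6: starts Fri 14:30 at or after EV7 ends Thu 16:15 → clear.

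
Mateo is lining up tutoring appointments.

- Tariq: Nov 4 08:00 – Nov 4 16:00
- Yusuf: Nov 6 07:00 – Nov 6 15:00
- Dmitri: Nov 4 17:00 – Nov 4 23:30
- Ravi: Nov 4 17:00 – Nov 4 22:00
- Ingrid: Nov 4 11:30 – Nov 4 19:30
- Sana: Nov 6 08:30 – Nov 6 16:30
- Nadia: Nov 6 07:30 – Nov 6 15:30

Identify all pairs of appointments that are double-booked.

Sorted by start: Tariq, Ingrid, Dmitri, Ravi, Yusuf, Nadia, Sana.
Ingrid starts before Tariq ends → Tariq and Ingrid overlap.
Dmitri starts after Tariq ends, so Tariq has no further overlaps.
Dmitri starts before Ingrid ends → Ingrid and Dmitri overlap.
Ravi starts before Ingrid ends → Ingrid and Ravi overlap.
Yusuf starts after Ingrid ends, so Ingrid has no further overlaps.
Ravi starts before Dmitri ends → Dmitri and Ravi overlap.
Yusuf starts after Dmitri ends, so Dmitri has no further overlaps.
Yusuf starts after Ravi ends, so Ravi has no further overlaps.
Nadia starts before Yusuf ends → Yusuf and Nadia overlap.
Sana starts before Yusuf ends → Yusuf and Sana overlap.
Sana starts before Nadia ends → Nadia and Sana overlap.

Dmitri & Ingrid, Dmitri & Ravi, Ingrid & Ravi, Ingrid & Tariq, Nadia & Sana, Nadia & Yusuf, Sana & Yusuf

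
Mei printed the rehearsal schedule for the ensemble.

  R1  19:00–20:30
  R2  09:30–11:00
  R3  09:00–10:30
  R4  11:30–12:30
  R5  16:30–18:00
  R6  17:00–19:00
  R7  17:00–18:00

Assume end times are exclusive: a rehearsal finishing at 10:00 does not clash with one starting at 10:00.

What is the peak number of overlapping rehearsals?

Sort all start/end points and keep a running count:
09:00 start R3 → 1
09:30 start R2 → 2
10:30 end R3 → 1
11:00 end R2 → 0
11:30 start R4 → 1
12:30 end R4 → 0
16:30 start R5 → 1
17:00 start R6 → 2
17:00 start R7 → 3
18:00 end R5 → 2
18:00 end R7 → 1
19:00 end R6 → 0
19:00 start R1 → 1
20:30 end R1 → 0
Peak is 3, at 17:00 (R5, R6, R7).

3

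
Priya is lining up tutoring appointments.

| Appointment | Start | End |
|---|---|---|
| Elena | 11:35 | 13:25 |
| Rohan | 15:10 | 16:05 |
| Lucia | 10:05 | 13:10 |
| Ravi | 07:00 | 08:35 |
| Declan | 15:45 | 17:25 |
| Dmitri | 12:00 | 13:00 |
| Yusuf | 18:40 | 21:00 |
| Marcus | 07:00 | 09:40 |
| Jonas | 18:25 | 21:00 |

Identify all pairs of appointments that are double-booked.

Declan & Rohan, Dmitri & Elena, Dmitri & Lucia, Elena & Lucia, Jonas & Yusuf, Marcus & Ravi

Sorted by start: Ravi, Marcus, Lucia, Elena, Dmitri, Rohan, Declan, Jonas, Yusuf.
Marcus starts before Ravi ends → Ravi and Marcus overlap.
Lucia starts after Ravi ends, so nothing later overlaps Ravi either.
Lucia starts after Marcus ends, so nothing later overlaps Marcus either.
Elena starts before Lucia ends → Lucia and Elena overlap.
Dmitri starts before Lucia ends → Lucia and Dmitri overlap.
Rohan starts after Lucia ends, so nothing later overlaps Lucia either.
Dmitri starts before Elena ends → Elena and Dmitri overlap.
Rohan starts after Elena ends, so nothing later overlaps Elena either.
Rohan starts after Dmitri ends, so nothing later overlaps Dmitri either.
Declan starts before Rohan ends → Rohan and Declan overlap.
Jonas starts after Rohan ends, so nothing later overlaps Rohan either.
Jonas starts after Declan ends, so nothing later overlaps Declan either.
Yusuf starts before Jonas ends → Jonas and Yusuf overlap.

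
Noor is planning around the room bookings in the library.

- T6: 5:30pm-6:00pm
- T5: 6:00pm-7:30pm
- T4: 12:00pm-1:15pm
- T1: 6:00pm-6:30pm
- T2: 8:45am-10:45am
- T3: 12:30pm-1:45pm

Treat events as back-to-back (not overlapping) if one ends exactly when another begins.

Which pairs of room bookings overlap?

Sorted by start: T2, T4, T3, T6, T1, T5.
T4 starts after T2 ends, so T2 has no further overlaps.
T3 starts before T4 ends → T4 and T3 overlap.
T6 starts after T4 ends, so T4 has no further overlaps.
T6 starts after T3 ends, so T3 has no further overlaps.
T1 starts exactly when T6 ends (back-to-back, no overlap), so T6 has no further overlaps.
T5 starts before T1 ends → T1 and T5 overlap.

T1 & T5, T3 & T4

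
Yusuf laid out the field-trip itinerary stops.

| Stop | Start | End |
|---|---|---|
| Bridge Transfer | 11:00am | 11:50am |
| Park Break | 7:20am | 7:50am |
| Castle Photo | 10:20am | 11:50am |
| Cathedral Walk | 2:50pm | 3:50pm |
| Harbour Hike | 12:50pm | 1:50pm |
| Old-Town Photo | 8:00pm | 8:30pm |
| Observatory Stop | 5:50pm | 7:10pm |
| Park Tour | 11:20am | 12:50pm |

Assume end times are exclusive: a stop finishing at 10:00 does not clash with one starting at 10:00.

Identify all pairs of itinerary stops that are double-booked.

Check each pair: they overlap iff neither finishes before the other starts.
Sorted by start: Park Break, Castle Photo, Bridge Transfer, Park Tour, Harbour Hike, Cathedral Walk, Observatory Stop, Old-Town Photo.
Castle Photo starts after Park Break ends — done with Park Break.
Bridge Transfer starts before Castle Photo ends → Castle Photo and Bridge Transfer overlap.
Park Tour starts before Castle Photo ends → Castle Photo and Park Tour overlap.
Harbour Hike starts after Castle Photo ends — done with Castle Photo.
Park Tour starts before Bridge Transfer ends → Bridge Transfer and Park Tour overlap.
Harbour Hike starts after Bridge Transfer ends — done with Bridge Transfer.
Harbour Hike starts exactly when Park Tour ends (back-to-back, no overlap) — done with Park Tour.
Cathedral Walk starts after Harbour Hike ends — done with Harbour Hike.
Observatory Stop starts after Cathedral Walk ends — done with Cathedral Walk.
Old-Town Photo starts after Observatory Stop ends.

Bridge Transfer & Castle Photo, Bridge Transfer & Park Tour, Castle Photo & Park Tour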